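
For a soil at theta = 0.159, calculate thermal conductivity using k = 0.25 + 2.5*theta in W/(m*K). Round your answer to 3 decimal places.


Step 1: k = 0.25 + 2.5 * theta
Step 2: k = 0.25 + 2.5 * 0.159
Step 3: k = 0.25 + 0.398
Step 4: k = 0.648 W/(m*K)

0.648


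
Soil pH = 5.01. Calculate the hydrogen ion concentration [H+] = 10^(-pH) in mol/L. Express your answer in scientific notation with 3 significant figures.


Step 1: [H+] = 10^(-pH)
Step 2: [H+] = 10^(-5.01)
Step 3: [H+] = 9.77e-06 mol/L

9.77e-06


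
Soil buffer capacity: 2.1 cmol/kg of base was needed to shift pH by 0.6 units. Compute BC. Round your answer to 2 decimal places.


Step 1: BC = change in base / change in pH
Step 2: BC = 2.1 / 0.6
Step 3: BC = 3.5 cmol/(kg*pH unit)

3.5


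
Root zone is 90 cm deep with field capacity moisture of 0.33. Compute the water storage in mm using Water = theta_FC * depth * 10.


Step 1: Water (mm) = theta_FC * depth (cm) * 10
Step 2: Water = 0.33 * 90 * 10
Step 3: Water = 297.0 mm

297.0


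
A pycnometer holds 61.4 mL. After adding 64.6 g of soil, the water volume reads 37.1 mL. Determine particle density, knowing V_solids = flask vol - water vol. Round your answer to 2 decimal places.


Step 1: Volume of solids = flask volume - water volume with soil
Step 2: V_solids = 61.4 - 37.1 = 24.3 mL
Step 3: Particle density = mass / V_solids = 64.6 / 24.3 = 2.66 g/cm^3

2.66


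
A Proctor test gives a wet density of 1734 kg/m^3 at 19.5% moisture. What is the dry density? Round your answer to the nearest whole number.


Step 1: Dry density = wet density / (1 + w/100)
Step 2: Dry density = 1734 / (1 + 19.5/100)
Step 3: Dry density = 1734 / 1.195
Step 4: Dry density = 1451 kg/m^3

1451


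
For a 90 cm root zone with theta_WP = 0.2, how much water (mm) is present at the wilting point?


Step 1: Water (mm) = theta_WP * depth * 10
Step 2: Water = 0.2 * 90 * 10
Step 3: Water = 180.0 mm

180.0


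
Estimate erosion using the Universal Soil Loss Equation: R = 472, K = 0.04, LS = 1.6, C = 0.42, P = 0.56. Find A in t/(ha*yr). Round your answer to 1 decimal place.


Step 1: A = R * K * LS * C * P
Step 2: R * K = 472 * 0.04 = 18.88
Step 3: (R*K) * LS = 18.88 * 1.6 = 30.208
Step 4: * C * P = 30.208 * 0.42 * 0.56 = 7.1
Step 5: A = 7.1 t/(ha*yr)

7.1


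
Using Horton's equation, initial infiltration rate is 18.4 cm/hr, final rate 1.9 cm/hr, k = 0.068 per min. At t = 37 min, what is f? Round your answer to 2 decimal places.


Step 1: f = fc + (f0 - fc) * exp(-k * t)
Step 2: exp(-0.068 * 37) = 0.080782
Step 3: f = 1.9 + (18.4 - 1.9) * 0.080782
Step 4: f = 1.9 + 16.5 * 0.080782
Step 5: f = 3.23 cm/hr

3.23


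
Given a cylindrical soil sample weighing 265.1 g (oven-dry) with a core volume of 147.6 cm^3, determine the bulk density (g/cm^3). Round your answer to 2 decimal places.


Step 1: Identify the formula: BD = dry mass / volume
Step 2: Substitute values: BD = 265.1 / 147.6
Step 3: BD = 1.8 g/cm^3

1.8


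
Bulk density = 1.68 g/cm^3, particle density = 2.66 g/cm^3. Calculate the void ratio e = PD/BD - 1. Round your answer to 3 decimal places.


Step 1: e = PD / BD - 1
Step 2: e = 2.66 / 1.68 - 1
Step 3: e = 1.58333 - 1
Step 4: e = 0.583

0.583


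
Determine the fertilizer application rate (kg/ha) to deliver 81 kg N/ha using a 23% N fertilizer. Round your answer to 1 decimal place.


Step 1: Fertilizer rate = target N / (N content / 100)
Step 2: Rate = 81 / (23 / 100)
Step 3: Rate = 81 / 0.23
Step 4: Rate = 352.2 kg/ha

352.2


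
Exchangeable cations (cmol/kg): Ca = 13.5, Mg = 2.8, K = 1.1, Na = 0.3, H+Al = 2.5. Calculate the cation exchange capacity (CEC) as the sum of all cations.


Step 1: CEC = Ca + Mg + K + Na + (H+Al)
Step 2: CEC = 13.5 + 2.8 + 1.1 + 0.3 + 2.5
Step 3: CEC = 20.2 cmol/kg

20.2


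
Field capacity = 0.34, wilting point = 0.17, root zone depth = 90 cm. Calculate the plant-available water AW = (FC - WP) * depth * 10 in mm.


Step 1: Available water = (FC - WP) * depth * 10
Step 2: AW = (0.34 - 0.17) * 90 * 10
Step 3: AW = 0.17 * 90 * 10
Step 4: AW = 153.0 mm

153.0


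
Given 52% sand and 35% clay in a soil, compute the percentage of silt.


Step 1: sand + silt + clay = 100%
Step 2: silt = 100 - sand - clay
Step 3: silt = 100 - 52 - 35
Step 4: silt = 13%

13


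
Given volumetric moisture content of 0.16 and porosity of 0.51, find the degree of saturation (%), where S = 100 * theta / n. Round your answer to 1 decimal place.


Step 1: S = 100 * theta_v / n
Step 2: S = 100 * 0.16 / 0.51
Step 3: S = 31.4%

31.4


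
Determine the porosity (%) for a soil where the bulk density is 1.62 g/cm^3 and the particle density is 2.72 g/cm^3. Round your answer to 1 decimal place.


Step 1: Formula: n = 100 * (1 - BD / PD)
Step 2: n = 100 * (1 - 1.62 / 2.72)
Step 3: n = 100 * (1 - 0.59559)
Step 4: n = 40.4%

40.4


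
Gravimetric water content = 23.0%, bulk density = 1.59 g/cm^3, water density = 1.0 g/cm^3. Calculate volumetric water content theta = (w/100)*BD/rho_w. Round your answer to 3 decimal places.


Step 1: theta = (w / 100) * BD / rho_w
Step 2: theta = (23.0 / 100) * 1.59 / 1.0
Step 3: theta = 0.23 * 1.59
Step 4: theta = 0.366

0.366


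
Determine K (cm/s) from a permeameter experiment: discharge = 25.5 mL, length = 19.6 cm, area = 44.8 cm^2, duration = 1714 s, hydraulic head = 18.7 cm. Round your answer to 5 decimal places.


Step 1: K = Q * L / (A * t * h)
Step 2: Numerator = 25.5 * 19.6 = 499.8
Step 3: Denominator = 44.8 * 1714 * 18.7 = 1435920.64
Step 4: K = 499.8 / 1435920.64 = 0.00035 cm/s

0.00035


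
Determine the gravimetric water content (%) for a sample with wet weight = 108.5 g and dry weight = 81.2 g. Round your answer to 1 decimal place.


Step 1: Water mass = wet - dry = 108.5 - 81.2 = 27.3 g
Step 2: w = 100 * water mass / dry mass
Step 3: w = 100 * 27.3 / 81.2 = 33.6%

33.6


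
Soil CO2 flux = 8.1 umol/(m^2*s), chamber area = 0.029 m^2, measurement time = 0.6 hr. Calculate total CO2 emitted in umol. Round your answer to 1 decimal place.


Step 1: Convert time to seconds: 0.6 hr * 3600 = 2160.0 s
Step 2: Total = flux * area * time_s
Step 3: Total = 8.1 * 0.029 * 2160.0
Step 4: Total = 507.4 umol

507.4


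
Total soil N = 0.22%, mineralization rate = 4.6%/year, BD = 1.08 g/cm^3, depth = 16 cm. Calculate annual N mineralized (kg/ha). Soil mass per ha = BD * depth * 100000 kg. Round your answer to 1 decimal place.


Step 1: Soil mass per ha = BD * depth * 100000 = 1.08 * 16 * 100000 = 1728000 kg
Step 2: Total N pool = soil mass * N%/100 = 1728000 * 0.22/100 = 3801.6 kg/ha
Step 3: N mineralized = N pool * rate%/100 = 3801.6 * 4.6/100 = 174.9 kg/ha/yr

174.9


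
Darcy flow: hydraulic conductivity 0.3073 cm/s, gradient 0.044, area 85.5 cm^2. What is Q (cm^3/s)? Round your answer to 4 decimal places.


Step 1: Apply Darcy's law: Q = K * i * A
Step 2: Q = 0.3073 * 0.044 * 85.5
Step 3: Q = 1.1561 cm^3/s

1.1561


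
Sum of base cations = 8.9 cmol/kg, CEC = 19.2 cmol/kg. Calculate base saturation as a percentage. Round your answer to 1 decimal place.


Step 1: BS = 100 * (sum of bases) / CEC
Step 2: BS = 100 * 8.9 / 19.2
Step 3: BS = 46.4%

46.4


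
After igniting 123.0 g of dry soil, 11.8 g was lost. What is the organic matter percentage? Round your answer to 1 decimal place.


Step 1: OM% = 100 * LOI / sample mass
Step 2: OM = 100 * 11.8 / 123.0
Step 3: OM = 9.6%

9.6


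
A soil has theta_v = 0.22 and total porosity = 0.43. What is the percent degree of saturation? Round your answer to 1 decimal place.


Step 1: S = 100 * theta_v / n
Step 2: S = 100 * 0.22 / 0.43
Step 3: S = 51.2%

51.2


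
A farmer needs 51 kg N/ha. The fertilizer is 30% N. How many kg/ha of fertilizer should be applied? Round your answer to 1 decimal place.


Step 1: Fertilizer rate = target N / (N content / 100)
Step 2: Rate = 51 / (30 / 100)
Step 3: Rate = 51 / 0.3
Step 4: Rate = 170.0 kg/ha

170.0


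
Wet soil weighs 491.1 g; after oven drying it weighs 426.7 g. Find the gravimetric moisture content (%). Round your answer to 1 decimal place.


Step 1: Water mass = wet - dry = 491.1 - 426.7 = 64.4 g
Step 2: w = 100 * water mass / dry mass
Step 3: w = 100 * 64.4 / 426.7 = 15.1%

15.1


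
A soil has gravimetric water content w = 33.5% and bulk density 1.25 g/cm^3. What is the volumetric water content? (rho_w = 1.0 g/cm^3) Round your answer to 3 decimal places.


Step 1: theta = (w / 100) * BD / rho_w
Step 2: theta = (33.5 / 100) * 1.25 / 1.0
Step 3: theta = 0.335 * 1.25
Step 4: theta = 0.419

0.419


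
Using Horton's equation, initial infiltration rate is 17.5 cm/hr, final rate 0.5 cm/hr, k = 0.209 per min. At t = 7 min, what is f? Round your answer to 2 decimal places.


Step 1: f = fc + (f0 - fc) * exp(-k * t)
Step 2: exp(-0.209 * 7) = 0.231541
Step 3: f = 0.5 + (17.5 - 0.5) * 0.231541
Step 4: f = 0.5 + 17.0 * 0.231541
Step 5: f = 4.44 cm/hr

4.44


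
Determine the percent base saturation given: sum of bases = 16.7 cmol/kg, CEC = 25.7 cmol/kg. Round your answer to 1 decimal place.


Step 1: BS = 100 * (sum of bases) / CEC
Step 2: BS = 100 * 16.7 / 25.7
Step 3: BS = 65.0%

65.0


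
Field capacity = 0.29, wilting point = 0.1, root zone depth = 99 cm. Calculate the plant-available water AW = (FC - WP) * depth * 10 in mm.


Step 1: Available water = (FC - WP) * depth * 10
Step 2: AW = (0.29 - 0.1) * 99 * 10
Step 3: AW = 0.19 * 99 * 10
Step 4: AW = 188.1 mm

188.1


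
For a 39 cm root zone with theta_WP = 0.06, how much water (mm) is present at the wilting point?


Step 1: Water (mm) = theta_WP * depth * 10
Step 2: Water = 0.06 * 39 * 10
Step 3: Water = 23.4 mm

23.4


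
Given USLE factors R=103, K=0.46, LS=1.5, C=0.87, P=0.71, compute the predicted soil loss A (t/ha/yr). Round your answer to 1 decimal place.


Step 1: A = R * K * LS * C * P
Step 2: R * K = 103 * 0.46 = 47.38
Step 3: (R*K) * LS = 47.38 * 1.5 = 71.07
Step 4: * C * P = 71.07 * 0.87 * 0.71 = 43.9
Step 5: A = 43.9 t/(ha*yr)

43.9


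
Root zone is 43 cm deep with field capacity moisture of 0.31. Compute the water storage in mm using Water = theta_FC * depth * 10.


Step 1: Water (mm) = theta_FC * depth (cm) * 10
Step 2: Water = 0.31 * 43 * 10
Step 3: Water = 133.3 mm

133.3


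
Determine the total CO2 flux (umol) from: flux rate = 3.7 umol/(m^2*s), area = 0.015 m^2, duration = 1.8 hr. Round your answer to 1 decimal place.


Step 1: Convert time to seconds: 1.8 hr * 3600 = 6480.0 s
Step 2: Total = flux * area * time_s
Step 3: Total = 3.7 * 0.015 * 6480.0
Step 4: Total = 359.6 umol

359.6


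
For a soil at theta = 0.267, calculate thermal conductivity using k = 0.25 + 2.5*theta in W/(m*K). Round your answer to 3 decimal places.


Step 1: k = 0.25 + 2.5 * theta
Step 2: k = 0.25 + 2.5 * 0.267
Step 3: k = 0.25 + 0.668
Step 4: k = 0.918 W/(m*K)

0.918


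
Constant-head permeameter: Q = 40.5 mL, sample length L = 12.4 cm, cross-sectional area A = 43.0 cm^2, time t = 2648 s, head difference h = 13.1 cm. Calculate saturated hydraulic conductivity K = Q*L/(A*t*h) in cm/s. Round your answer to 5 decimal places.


Step 1: K = Q * L / (A * t * h)
Step 2: Numerator = 40.5 * 12.4 = 502.2
Step 3: Denominator = 43.0 * 2648 * 13.1 = 1491618.4
Step 4: K = 502.2 / 1491618.4 = 0.00034 cm/s

0.00034


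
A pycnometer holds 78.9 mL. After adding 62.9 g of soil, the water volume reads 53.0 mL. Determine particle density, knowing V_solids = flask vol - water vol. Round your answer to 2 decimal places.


Step 1: Volume of solids = flask volume - water volume with soil
Step 2: V_solids = 78.9 - 53.0 = 25.9 mL
Step 3: Particle density = mass / V_solids = 62.9 / 25.9 = 2.43 g/cm^3

2.43


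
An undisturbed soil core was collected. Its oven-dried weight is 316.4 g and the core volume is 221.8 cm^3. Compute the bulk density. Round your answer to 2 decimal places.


Step 1: Identify the formula: BD = dry mass / volume
Step 2: Substitute values: BD = 316.4 / 221.8
Step 3: BD = 1.43 g/cm^3

1.43


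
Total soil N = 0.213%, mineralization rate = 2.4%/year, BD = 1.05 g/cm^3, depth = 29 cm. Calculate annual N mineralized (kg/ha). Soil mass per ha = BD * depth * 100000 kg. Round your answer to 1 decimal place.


Step 1: Soil mass per ha = BD * depth * 100000 = 1.05 * 29 * 100000 = 3045000 kg
Step 2: Total N pool = soil mass * N%/100 = 3045000 * 0.213/100 = 6485.85 kg/ha
Step 3: N mineralized = N pool * rate%/100 = 6485.85 * 2.4/100 = 155.7 kg/ha/yr

155.7


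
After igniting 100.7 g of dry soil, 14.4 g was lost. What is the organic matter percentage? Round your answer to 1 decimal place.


Step 1: OM% = 100 * LOI / sample mass
Step 2: OM = 100 * 14.4 / 100.7
Step 3: OM = 14.3%

14.3


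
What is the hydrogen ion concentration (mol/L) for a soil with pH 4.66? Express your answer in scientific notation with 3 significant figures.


Step 1: [H+] = 10^(-pH)
Step 2: [H+] = 10^(-4.66)
Step 3: [H+] = 2.19e-05 mol/L

2.19e-05


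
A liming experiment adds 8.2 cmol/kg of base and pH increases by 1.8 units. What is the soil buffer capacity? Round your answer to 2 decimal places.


Step 1: BC = change in base / change in pH
Step 2: BC = 8.2 / 1.8
Step 3: BC = 4.56 cmol/(kg*pH unit)

4.56


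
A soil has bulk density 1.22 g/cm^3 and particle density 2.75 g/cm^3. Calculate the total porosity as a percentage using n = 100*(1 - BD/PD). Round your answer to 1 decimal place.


Step 1: Formula: n = 100 * (1 - BD / PD)
Step 2: n = 100 * (1 - 1.22 / 2.75)
Step 3: n = 100 * (1 - 0.44364)
Step 4: n = 55.6%

55.6


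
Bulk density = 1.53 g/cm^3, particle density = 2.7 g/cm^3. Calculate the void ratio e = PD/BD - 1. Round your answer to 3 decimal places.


Step 1: e = PD / BD - 1
Step 2: e = 2.7 / 1.53 - 1
Step 3: e = 1.76471 - 1
Step 4: e = 0.765

0.765


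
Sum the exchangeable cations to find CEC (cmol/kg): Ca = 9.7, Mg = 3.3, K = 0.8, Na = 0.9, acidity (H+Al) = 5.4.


Step 1: CEC = Ca + Mg + K + Na + (H+Al)
Step 2: CEC = 9.7 + 3.3 + 0.8 + 0.9 + 5.4
Step 3: CEC = 20.1 cmol/kg

20.1


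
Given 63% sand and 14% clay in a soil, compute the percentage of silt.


Step 1: sand + silt + clay = 100%
Step 2: silt = 100 - sand - clay
Step 3: silt = 100 - 63 - 14
Step 4: silt = 23%

23


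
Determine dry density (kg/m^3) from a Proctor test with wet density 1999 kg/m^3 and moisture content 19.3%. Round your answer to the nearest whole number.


Step 1: Dry density = wet density / (1 + w/100)
Step 2: Dry density = 1999 / (1 + 19.3/100)
Step 3: Dry density = 1999 / 1.193
Step 4: Dry density = 1676 kg/m^3

1676


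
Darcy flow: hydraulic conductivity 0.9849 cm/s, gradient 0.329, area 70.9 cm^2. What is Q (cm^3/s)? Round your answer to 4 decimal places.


Step 1: Apply Darcy's law: Q = K * i * A
Step 2: Q = 0.9849 * 0.329 * 70.9
Step 3: Q = 22.9739 cm^3/s

22.9739


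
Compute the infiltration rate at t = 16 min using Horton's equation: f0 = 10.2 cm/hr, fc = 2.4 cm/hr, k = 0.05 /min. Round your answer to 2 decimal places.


Step 1: f = fc + (f0 - fc) * exp(-k * t)
Step 2: exp(-0.05 * 16) = 0.449329
Step 3: f = 2.4 + (10.2 - 2.4) * 0.449329
Step 4: f = 2.4 + 7.8 * 0.449329
Step 5: f = 5.9 cm/hr

5.9


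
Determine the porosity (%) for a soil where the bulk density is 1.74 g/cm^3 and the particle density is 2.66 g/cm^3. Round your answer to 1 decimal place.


Step 1: Formula: n = 100 * (1 - BD / PD)
Step 2: n = 100 * (1 - 1.74 / 2.66)
Step 3: n = 100 * (1 - 0.65414)
Step 4: n = 34.6%

34.6


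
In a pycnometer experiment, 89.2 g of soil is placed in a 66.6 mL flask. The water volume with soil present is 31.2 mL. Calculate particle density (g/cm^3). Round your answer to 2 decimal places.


Step 1: Volume of solids = flask volume - water volume with soil
Step 2: V_solids = 66.6 - 31.2 = 35.4 mL
Step 3: Particle density = mass / V_solids = 89.2 / 35.4 = 2.52 g/cm^3

2.52


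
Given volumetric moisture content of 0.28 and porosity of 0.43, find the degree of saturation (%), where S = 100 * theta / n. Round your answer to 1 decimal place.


Step 1: S = 100 * theta_v / n
Step 2: S = 100 * 0.28 / 0.43
Step 3: S = 65.1%

65.1


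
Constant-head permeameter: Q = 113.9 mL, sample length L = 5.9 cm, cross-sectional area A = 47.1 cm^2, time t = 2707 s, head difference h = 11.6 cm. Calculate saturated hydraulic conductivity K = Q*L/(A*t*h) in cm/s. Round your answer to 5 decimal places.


Step 1: K = Q * L / (A * t * h)
Step 2: Numerator = 113.9 * 5.9 = 672.01
Step 3: Denominator = 47.1 * 2707 * 11.6 = 1478996.52
Step 4: K = 672.01 / 1478996.52 = 0.00045 cm/s

0.00045


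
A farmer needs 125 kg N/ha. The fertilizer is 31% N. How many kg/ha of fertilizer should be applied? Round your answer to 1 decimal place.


Step 1: Fertilizer rate = target N / (N content / 100)
Step 2: Rate = 125 / (31 / 100)
Step 3: Rate = 125 / 0.31
Step 4: Rate = 403.2 kg/ha

403.2


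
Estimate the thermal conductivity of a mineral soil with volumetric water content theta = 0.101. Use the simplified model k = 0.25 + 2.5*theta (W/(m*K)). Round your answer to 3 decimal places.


Step 1: k = 0.25 + 2.5 * theta
Step 2: k = 0.25 + 2.5 * 0.101
Step 3: k = 0.25 + 0.253
Step 4: k = 0.503 W/(m*K)

0.503


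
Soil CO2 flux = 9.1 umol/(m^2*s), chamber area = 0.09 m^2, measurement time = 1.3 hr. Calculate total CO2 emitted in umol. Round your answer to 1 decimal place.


Step 1: Convert time to seconds: 1.3 hr * 3600 = 4680.0 s
Step 2: Total = flux * area * time_s
Step 3: Total = 9.1 * 0.09 * 4680.0
Step 4: Total = 3832.9 umol

3832.9


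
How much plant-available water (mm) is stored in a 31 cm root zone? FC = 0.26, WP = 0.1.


Step 1: Available water = (FC - WP) * depth * 10
Step 2: AW = (0.26 - 0.1) * 31 * 10
Step 3: AW = 0.16 * 31 * 10
Step 4: AW = 49.6 mm

49.6


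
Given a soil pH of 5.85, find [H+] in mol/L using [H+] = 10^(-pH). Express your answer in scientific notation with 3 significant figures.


Step 1: [H+] = 10^(-pH)
Step 2: [H+] = 10^(-5.85)
Step 3: [H+] = 1.41e-06 mol/L

1.41e-06


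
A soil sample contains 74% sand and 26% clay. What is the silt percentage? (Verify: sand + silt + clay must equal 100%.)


Step 1: sand + silt + clay = 100%
Step 2: silt = 100 - sand - clay
Step 3: silt = 100 - 74 - 26
Step 4: silt = 0%

0


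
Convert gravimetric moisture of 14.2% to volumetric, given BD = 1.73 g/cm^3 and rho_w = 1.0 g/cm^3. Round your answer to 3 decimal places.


Step 1: theta = (w / 100) * BD / rho_w
Step 2: theta = (14.2 / 100) * 1.73 / 1.0
Step 3: theta = 0.142 * 1.73
Step 4: theta = 0.246

0.246


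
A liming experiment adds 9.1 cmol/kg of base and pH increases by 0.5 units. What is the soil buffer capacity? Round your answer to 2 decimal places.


Step 1: BC = change in base / change in pH
Step 2: BC = 9.1 / 0.5
Step 3: BC = 18.2 cmol/(kg*pH unit)

18.2


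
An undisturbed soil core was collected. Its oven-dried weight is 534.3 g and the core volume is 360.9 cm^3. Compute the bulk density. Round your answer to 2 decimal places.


Step 1: Identify the formula: BD = dry mass / volume
Step 2: Substitute values: BD = 534.3 / 360.9
Step 3: BD = 1.48 g/cm^3

1.48


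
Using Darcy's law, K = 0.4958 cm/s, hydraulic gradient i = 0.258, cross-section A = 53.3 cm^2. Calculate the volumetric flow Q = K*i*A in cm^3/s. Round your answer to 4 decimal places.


Step 1: Apply Darcy's law: Q = K * i * A
Step 2: Q = 0.4958 * 0.258 * 53.3
Step 3: Q = 6.8179 cm^3/s

6.8179


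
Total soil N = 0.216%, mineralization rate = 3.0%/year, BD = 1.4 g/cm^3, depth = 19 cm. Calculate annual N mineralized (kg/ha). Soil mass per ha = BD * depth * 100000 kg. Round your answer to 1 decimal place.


Step 1: Soil mass per ha = BD * depth * 100000 = 1.4 * 19 * 100000 = 2660000 kg
Step 2: Total N pool = soil mass * N%/100 = 2660000 * 0.216/100 = 5745.6 kg/ha
Step 3: N mineralized = N pool * rate%/100 = 5745.6 * 3.0/100 = 172.4 kg/ha/yr

172.4


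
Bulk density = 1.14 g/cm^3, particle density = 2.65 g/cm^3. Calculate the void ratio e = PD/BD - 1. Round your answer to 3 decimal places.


Step 1: e = PD / BD - 1
Step 2: e = 2.65 / 1.14 - 1
Step 3: e = 2.32456 - 1
Step 4: e = 1.325

1.325


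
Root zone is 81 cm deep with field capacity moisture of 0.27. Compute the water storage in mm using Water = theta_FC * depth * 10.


Step 1: Water (mm) = theta_FC * depth (cm) * 10
Step 2: Water = 0.27 * 81 * 10
Step 3: Water = 218.7 mm

218.7


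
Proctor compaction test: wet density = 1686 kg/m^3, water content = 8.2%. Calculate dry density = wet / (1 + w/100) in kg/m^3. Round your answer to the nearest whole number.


Step 1: Dry density = wet density / (1 + w/100)
Step 2: Dry density = 1686 / (1 + 8.2/100)
Step 3: Dry density = 1686 / 1.082
Step 4: Dry density = 1558 kg/m^3

1558


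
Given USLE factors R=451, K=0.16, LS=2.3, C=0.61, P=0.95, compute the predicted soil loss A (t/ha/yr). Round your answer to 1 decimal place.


Step 1: A = R * K * LS * C * P
Step 2: R * K = 451 * 0.16 = 72.16
Step 3: (R*K) * LS = 72.16 * 2.3 = 165.968
Step 4: * C * P = 165.968 * 0.61 * 0.95 = 96.2
Step 5: A = 96.2 t/(ha*yr)

96.2


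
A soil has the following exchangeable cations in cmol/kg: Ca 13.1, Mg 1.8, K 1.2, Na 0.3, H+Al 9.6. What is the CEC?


Step 1: CEC = Ca + Mg + K + Na + (H+Al)
Step 2: CEC = 13.1 + 1.8 + 1.2 + 0.3 + 9.6
Step 3: CEC = 26.0 cmol/kg

26.0


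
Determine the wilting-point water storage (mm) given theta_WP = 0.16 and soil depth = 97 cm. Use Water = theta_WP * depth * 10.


Step 1: Water (mm) = theta_WP * depth * 10
Step 2: Water = 0.16 * 97 * 10
Step 3: Water = 155.2 mm

155.2


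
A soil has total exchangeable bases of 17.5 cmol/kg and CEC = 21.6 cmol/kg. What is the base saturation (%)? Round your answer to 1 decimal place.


Step 1: BS = 100 * (sum of bases) / CEC
Step 2: BS = 100 * 17.5 / 21.6
Step 3: BS = 81.0%

81.0


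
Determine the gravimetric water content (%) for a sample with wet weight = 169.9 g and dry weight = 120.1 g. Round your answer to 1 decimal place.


Step 1: Water mass = wet - dry = 169.9 - 120.1 = 49.8 g
Step 2: w = 100 * water mass / dry mass
Step 3: w = 100 * 49.8 / 120.1 = 41.5%

41.5


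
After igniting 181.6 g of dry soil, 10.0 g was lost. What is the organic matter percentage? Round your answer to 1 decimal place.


Step 1: OM% = 100 * LOI / sample mass
Step 2: OM = 100 * 10.0 / 181.6
Step 3: OM = 5.5%

5.5


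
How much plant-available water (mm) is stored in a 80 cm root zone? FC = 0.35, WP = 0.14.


Step 1: Available water = (FC - WP) * depth * 10
Step 2: AW = (0.35 - 0.14) * 80 * 10
Step 3: AW = 0.21 * 80 * 10
Step 4: AW = 168.0 mm

168.0


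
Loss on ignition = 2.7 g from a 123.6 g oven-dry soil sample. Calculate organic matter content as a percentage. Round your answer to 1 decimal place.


Step 1: OM% = 100 * LOI / sample mass
Step 2: OM = 100 * 2.7 / 123.6
Step 3: OM = 2.2%

2.2


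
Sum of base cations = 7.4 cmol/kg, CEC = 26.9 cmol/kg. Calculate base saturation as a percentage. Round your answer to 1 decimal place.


Step 1: BS = 100 * (sum of bases) / CEC
Step 2: BS = 100 * 7.4 / 26.9
Step 3: BS = 27.5%

27.5


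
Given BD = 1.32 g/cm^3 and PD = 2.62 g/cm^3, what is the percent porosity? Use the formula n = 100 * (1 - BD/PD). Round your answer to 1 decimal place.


Step 1: Formula: n = 100 * (1 - BD / PD)
Step 2: n = 100 * (1 - 1.32 / 2.62)
Step 3: n = 100 * (1 - 0.50382)
Step 4: n = 49.6%

49.6


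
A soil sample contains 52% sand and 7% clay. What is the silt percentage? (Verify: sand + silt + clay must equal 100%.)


Step 1: sand + silt + clay = 100%
Step 2: silt = 100 - sand - clay
Step 3: silt = 100 - 52 - 7
Step 4: silt = 41%

41


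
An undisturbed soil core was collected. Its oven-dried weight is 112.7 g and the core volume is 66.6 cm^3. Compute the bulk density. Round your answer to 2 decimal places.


Step 1: Identify the formula: BD = dry mass / volume
Step 2: Substitute values: BD = 112.7 / 66.6
Step 3: BD = 1.69 g/cm^3

1.69


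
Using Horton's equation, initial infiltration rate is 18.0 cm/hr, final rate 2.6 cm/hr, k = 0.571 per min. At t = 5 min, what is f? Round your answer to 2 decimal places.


Step 1: f = fc + (f0 - fc) * exp(-k * t)
Step 2: exp(-0.571 * 5) = 0.057556
Step 3: f = 2.6 + (18.0 - 2.6) * 0.057556
Step 4: f = 2.6 + 15.4 * 0.057556
Step 5: f = 3.49 cm/hr

3.49


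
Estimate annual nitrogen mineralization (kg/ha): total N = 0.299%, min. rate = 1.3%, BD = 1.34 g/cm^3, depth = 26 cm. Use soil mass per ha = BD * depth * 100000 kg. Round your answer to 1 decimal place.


Step 1: Soil mass per ha = BD * depth * 100000 = 1.34 * 26 * 100000 = 3484000 kg
Step 2: Total N pool = soil mass * N%/100 = 3484000 * 0.299/100 = 10417.16 kg/ha
Step 3: N mineralized = N pool * rate%/100 = 10417.16 * 1.3/100 = 135.4 kg/ha/yr

135.4


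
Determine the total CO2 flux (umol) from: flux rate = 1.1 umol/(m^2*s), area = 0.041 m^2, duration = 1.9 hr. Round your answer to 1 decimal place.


Step 1: Convert time to seconds: 1.9 hr * 3600 = 6840.0 s
Step 2: Total = flux * area * time_s
Step 3: Total = 1.1 * 0.041 * 6840.0
Step 4: Total = 308.5 umol

308.5


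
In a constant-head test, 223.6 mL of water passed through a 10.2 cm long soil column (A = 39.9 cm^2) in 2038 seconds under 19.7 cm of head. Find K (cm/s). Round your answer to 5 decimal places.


Step 1: K = Q * L / (A * t * h)
Step 2: Numerator = 223.6 * 10.2 = 2280.72
Step 3: Denominator = 39.9 * 2038 * 19.7 = 1601929.14
Step 4: K = 2280.72 / 1601929.14 = 0.00142 cm/s

0.00142


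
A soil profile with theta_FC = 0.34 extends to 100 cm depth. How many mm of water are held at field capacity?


Step 1: Water (mm) = theta_FC * depth (cm) * 10
Step 2: Water = 0.34 * 100 * 10
Step 3: Water = 340.0 mm

340.0


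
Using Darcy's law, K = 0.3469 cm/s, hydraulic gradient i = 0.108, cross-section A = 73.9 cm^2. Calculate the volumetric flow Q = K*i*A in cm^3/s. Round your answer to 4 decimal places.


Step 1: Apply Darcy's law: Q = K * i * A
Step 2: Q = 0.3469 * 0.108 * 73.9
Step 3: Q = 2.7687 cm^3/s

2.7687


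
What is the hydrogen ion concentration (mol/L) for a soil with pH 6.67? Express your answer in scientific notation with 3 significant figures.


Step 1: [H+] = 10^(-pH)
Step 2: [H+] = 10^(-6.67)
Step 3: [H+] = 2.14e-07 mol/L

2.14e-07


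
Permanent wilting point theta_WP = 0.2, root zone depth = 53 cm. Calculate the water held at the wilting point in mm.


Step 1: Water (mm) = theta_WP * depth * 10
Step 2: Water = 0.2 * 53 * 10
Step 3: Water = 106.0 mm

106.0


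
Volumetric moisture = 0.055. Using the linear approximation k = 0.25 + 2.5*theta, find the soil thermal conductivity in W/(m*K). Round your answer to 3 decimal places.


Step 1: k = 0.25 + 2.5 * theta
Step 2: k = 0.25 + 2.5 * 0.055
Step 3: k = 0.25 + 0.138
Step 4: k = 0.388 W/(m*K)

0.388


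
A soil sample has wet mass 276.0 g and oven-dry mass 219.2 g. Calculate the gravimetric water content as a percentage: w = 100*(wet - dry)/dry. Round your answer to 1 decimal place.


Step 1: Water mass = wet - dry = 276.0 - 219.2 = 56.8 g
Step 2: w = 100 * water mass / dry mass
Step 3: w = 100 * 56.8 / 219.2 = 25.9%

25.9


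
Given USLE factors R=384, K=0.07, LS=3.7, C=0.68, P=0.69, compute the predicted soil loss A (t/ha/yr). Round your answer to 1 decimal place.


Step 1: A = R * K * LS * C * P
Step 2: R * K = 384 * 0.07 = 26.88
Step 3: (R*K) * LS = 26.88 * 3.7 = 99.456
Step 4: * C * P = 99.456 * 0.68 * 0.69 = 46.7
Step 5: A = 46.7 t/(ha*yr)

46.7


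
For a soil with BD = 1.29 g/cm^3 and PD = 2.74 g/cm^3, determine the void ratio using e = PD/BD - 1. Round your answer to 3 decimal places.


Step 1: e = PD / BD - 1
Step 2: e = 2.74 / 1.29 - 1
Step 3: e = 2.12403 - 1
Step 4: e = 1.124

1.124


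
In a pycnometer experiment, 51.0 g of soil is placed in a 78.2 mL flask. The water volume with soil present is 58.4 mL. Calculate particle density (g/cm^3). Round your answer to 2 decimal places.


Step 1: Volume of solids = flask volume - water volume with soil
Step 2: V_solids = 78.2 - 58.4 = 19.8 mL
Step 3: Particle density = mass / V_solids = 51.0 / 19.8 = 2.58 g/cm^3

2.58


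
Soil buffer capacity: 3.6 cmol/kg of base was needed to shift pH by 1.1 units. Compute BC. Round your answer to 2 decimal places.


Step 1: BC = change in base / change in pH
Step 2: BC = 3.6 / 1.1
Step 3: BC = 3.27 cmol/(kg*pH unit)

3.27


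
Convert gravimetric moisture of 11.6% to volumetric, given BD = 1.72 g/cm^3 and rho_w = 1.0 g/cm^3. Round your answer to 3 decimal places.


Step 1: theta = (w / 100) * BD / rho_w
Step 2: theta = (11.6 / 100) * 1.72 / 1.0
Step 3: theta = 0.116 * 1.72
Step 4: theta = 0.2

0.2


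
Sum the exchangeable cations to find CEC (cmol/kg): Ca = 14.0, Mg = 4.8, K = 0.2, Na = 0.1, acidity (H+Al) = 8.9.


Step 1: CEC = Ca + Mg + K + Na + (H+Al)
Step 2: CEC = 14.0 + 4.8 + 0.2 + 0.1 + 8.9
Step 3: CEC = 28.0 cmol/kg

28.0


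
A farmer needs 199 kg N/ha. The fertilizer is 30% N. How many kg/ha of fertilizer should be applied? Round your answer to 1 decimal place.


Step 1: Fertilizer rate = target N / (N content / 100)
Step 2: Rate = 199 / (30 / 100)
Step 3: Rate = 199 / 0.3
Step 4: Rate = 663.3 kg/ha

663.3


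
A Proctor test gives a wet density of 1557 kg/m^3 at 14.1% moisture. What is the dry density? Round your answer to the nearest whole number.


Step 1: Dry density = wet density / (1 + w/100)
Step 2: Dry density = 1557 / (1 + 14.1/100)
Step 3: Dry density = 1557 / 1.141
Step 4: Dry density = 1365 kg/m^3

1365


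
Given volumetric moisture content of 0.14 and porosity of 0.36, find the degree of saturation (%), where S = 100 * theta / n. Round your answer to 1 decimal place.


Step 1: S = 100 * theta_v / n
Step 2: S = 100 * 0.14 / 0.36
Step 3: S = 38.9%

38.9


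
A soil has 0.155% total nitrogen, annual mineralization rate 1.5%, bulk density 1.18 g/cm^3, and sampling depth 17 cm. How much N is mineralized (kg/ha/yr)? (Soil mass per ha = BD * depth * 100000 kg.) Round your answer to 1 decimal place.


Step 1: Soil mass per ha = BD * depth * 100000 = 1.18 * 17 * 100000 = 2006000 kg
Step 2: Total N pool = soil mass * N%/100 = 2006000 * 0.155/100 = 3109.3 kg/ha
Step 3: N mineralized = N pool * rate%/100 = 3109.3 * 1.5/100 = 46.6 kg/ha/yr

46.6


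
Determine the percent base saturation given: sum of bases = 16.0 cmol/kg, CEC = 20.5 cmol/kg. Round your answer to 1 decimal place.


Step 1: BS = 100 * (sum of bases) / CEC
Step 2: BS = 100 * 16.0 / 20.5
Step 3: BS = 78.0%

78.0


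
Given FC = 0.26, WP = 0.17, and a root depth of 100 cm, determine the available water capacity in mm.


Step 1: Available water = (FC - WP) * depth * 10
Step 2: AW = (0.26 - 0.17) * 100 * 10
Step 3: AW = 0.09 * 100 * 10
Step 4: AW = 90.0 mm

90.0


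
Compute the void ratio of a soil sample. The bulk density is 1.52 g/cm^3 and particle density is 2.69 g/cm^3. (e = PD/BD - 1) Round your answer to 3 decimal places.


Step 1: e = PD / BD - 1
Step 2: e = 2.69 / 1.52 - 1
Step 3: e = 1.76974 - 1
Step 4: e = 0.77

0.77


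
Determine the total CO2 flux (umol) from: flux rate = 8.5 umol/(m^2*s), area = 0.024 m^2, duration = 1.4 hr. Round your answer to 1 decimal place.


Step 1: Convert time to seconds: 1.4 hr * 3600 = 5040.0 s
Step 2: Total = flux * area * time_s
Step 3: Total = 8.5 * 0.024 * 5040.0
Step 4: Total = 1028.2 umol

1028.2


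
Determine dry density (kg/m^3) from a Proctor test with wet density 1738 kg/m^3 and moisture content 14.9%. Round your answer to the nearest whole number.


Step 1: Dry density = wet density / (1 + w/100)
Step 2: Dry density = 1738 / (1 + 14.9/100)
Step 3: Dry density = 1738 / 1.149
Step 4: Dry density = 1513 kg/m^3

1513


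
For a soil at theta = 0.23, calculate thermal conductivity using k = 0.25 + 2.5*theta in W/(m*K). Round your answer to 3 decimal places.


Step 1: k = 0.25 + 2.5 * theta
Step 2: k = 0.25 + 2.5 * 0.23
Step 3: k = 0.25 + 0.575
Step 4: k = 0.825 W/(m*K)

0.825


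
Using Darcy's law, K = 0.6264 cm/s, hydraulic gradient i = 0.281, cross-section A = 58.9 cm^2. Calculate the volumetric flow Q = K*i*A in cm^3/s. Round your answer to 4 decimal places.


Step 1: Apply Darcy's law: Q = K * i * A
Step 2: Q = 0.6264 * 0.281 * 58.9
Step 3: Q = 10.3675 cm^3/s

10.3675


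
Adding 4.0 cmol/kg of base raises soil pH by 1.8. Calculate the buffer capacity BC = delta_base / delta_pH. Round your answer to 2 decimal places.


Step 1: BC = change in base / change in pH
Step 2: BC = 4.0 / 1.8
Step 3: BC = 2.22 cmol/(kg*pH unit)

2.22


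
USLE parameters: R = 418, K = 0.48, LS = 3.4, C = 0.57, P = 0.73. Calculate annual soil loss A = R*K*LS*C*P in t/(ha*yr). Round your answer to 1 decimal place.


Step 1: A = R * K * LS * C * P
Step 2: R * K = 418 * 0.48 = 200.64
Step 3: (R*K) * LS = 200.64 * 3.4 = 682.176
Step 4: * C * P = 682.176 * 0.57 * 0.73 = 283.9
Step 5: A = 283.9 t/(ha*yr)

283.9


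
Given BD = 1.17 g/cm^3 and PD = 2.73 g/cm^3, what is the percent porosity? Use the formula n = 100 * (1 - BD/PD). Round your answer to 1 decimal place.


Step 1: Formula: n = 100 * (1 - BD / PD)
Step 2: n = 100 * (1 - 1.17 / 2.73)
Step 3: n = 100 * (1 - 0.42857)
Step 4: n = 57.1%

57.1


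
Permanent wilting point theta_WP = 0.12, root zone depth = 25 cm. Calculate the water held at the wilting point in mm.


Step 1: Water (mm) = theta_WP * depth * 10
Step 2: Water = 0.12 * 25 * 10
Step 3: Water = 30.0 mm

30.0


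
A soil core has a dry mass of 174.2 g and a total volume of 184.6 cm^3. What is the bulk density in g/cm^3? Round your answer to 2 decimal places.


Step 1: Identify the formula: BD = dry mass / volume
Step 2: Substitute values: BD = 174.2 / 184.6
Step 3: BD = 0.94 g/cm^3

0.94


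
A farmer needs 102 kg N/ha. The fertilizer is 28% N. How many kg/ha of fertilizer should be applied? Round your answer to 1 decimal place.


Step 1: Fertilizer rate = target N / (N content / 100)
Step 2: Rate = 102 / (28 / 100)
Step 3: Rate = 102 / 0.28
Step 4: Rate = 364.3 kg/ha

364.3


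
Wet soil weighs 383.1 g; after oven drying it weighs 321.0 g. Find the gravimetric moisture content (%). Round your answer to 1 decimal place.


Step 1: Water mass = wet - dry = 383.1 - 321.0 = 62.1 g
Step 2: w = 100 * water mass / dry mass
Step 3: w = 100 * 62.1 / 321.0 = 19.3%

19.3


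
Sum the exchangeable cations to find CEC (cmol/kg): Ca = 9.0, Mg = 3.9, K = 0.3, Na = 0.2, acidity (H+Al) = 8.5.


Step 1: CEC = Ca + Mg + K + Na + (H+Al)
Step 2: CEC = 9.0 + 3.9 + 0.3 + 0.2 + 8.5
Step 3: CEC = 21.9 cmol/kg

21.9


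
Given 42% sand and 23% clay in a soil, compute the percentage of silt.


Step 1: sand + silt + clay = 100%
Step 2: silt = 100 - sand - clay
Step 3: silt = 100 - 42 - 23
Step 4: silt = 35%

35


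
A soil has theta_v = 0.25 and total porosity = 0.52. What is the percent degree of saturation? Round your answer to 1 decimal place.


Step 1: S = 100 * theta_v / n
Step 2: S = 100 * 0.25 / 0.52
Step 3: S = 48.1%

48.1


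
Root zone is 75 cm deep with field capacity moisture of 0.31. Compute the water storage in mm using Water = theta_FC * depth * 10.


Step 1: Water (mm) = theta_FC * depth (cm) * 10
Step 2: Water = 0.31 * 75 * 10
Step 3: Water = 232.5 mm

232.5


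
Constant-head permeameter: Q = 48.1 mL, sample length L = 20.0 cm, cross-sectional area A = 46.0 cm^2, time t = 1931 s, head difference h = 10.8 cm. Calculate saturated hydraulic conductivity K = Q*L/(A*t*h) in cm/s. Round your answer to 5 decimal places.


Step 1: K = Q * L / (A * t * h)
Step 2: Numerator = 48.1 * 20.0 = 962.0
Step 3: Denominator = 46.0 * 1931 * 10.8 = 959320.8
Step 4: K = 962.0 / 959320.8 = 0.001 cm/s

0.001


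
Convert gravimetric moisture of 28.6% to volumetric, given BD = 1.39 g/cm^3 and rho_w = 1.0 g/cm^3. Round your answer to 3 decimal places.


Step 1: theta = (w / 100) * BD / rho_w
Step 2: theta = (28.6 / 100) * 1.39 / 1.0
Step 3: theta = 0.286 * 1.39
Step 4: theta = 0.398

0.398


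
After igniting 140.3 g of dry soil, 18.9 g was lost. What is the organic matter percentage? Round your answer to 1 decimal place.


Step 1: OM% = 100 * LOI / sample mass
Step 2: OM = 100 * 18.9 / 140.3
Step 3: OM = 13.5%

13.5


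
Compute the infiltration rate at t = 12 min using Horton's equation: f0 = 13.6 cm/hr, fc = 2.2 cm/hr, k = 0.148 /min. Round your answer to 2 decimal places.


Step 1: f = fc + (f0 - fc) * exp(-k * t)
Step 2: exp(-0.148 * 12) = 0.169314
Step 3: f = 2.2 + (13.6 - 2.2) * 0.169314
Step 4: f = 2.2 + 11.4 * 0.169314
Step 5: f = 4.13 cm/hr

4.13


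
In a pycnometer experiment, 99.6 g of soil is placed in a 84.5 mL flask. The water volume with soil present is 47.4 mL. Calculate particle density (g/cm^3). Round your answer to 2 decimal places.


Step 1: Volume of solids = flask volume - water volume with soil
Step 2: V_solids = 84.5 - 47.4 = 37.1 mL
Step 3: Particle density = mass / V_solids = 99.6 / 37.1 = 2.68 g/cm^3

2.68


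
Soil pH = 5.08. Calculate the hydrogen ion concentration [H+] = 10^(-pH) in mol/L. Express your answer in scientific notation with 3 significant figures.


Step 1: [H+] = 10^(-pH)
Step 2: [H+] = 10^(-5.08)
Step 3: [H+] = 8.32e-06 mol/L

8.32e-06


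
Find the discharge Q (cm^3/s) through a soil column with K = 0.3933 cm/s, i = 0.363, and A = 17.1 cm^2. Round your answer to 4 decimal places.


Step 1: Apply Darcy's law: Q = K * i * A
Step 2: Q = 0.3933 * 0.363 * 17.1
Step 3: Q = 2.4413 cm^3/s

2.4413


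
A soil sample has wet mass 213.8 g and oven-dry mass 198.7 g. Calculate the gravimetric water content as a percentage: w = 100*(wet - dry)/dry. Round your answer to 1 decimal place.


Step 1: Water mass = wet - dry = 213.8 - 198.7 = 15.1 g
Step 2: w = 100 * water mass / dry mass
Step 3: w = 100 * 15.1 / 198.7 = 7.6%

7.6


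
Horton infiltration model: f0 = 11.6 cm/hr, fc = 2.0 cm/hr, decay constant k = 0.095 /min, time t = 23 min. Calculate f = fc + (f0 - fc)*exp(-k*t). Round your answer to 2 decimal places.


Step 1: f = fc + (f0 - fc) * exp(-k * t)
Step 2: exp(-0.095 * 23) = 0.112478
Step 3: f = 2.0 + (11.6 - 2.0) * 0.112478
Step 4: f = 2.0 + 9.6 * 0.112478
Step 5: f = 3.08 cm/hr

3.08


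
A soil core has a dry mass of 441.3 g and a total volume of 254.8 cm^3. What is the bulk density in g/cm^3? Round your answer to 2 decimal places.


Step 1: Identify the formula: BD = dry mass / volume
Step 2: Substitute values: BD = 441.3 / 254.8
Step 3: BD = 1.73 g/cm^3

1.73


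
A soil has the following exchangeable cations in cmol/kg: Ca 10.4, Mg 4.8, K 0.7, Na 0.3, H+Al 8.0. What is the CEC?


Step 1: CEC = Ca + Mg + K + Na + (H+Al)
Step 2: CEC = 10.4 + 4.8 + 0.7 + 0.3 + 8.0
Step 3: CEC = 24.2 cmol/kg

24.2


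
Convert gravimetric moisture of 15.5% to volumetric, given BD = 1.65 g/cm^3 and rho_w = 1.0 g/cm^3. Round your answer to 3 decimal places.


Step 1: theta = (w / 100) * BD / rho_w
Step 2: theta = (15.5 / 100) * 1.65 / 1.0
Step 3: theta = 0.155 * 1.65
Step 4: theta = 0.256

0.256


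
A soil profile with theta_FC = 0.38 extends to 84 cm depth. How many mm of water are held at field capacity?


Step 1: Water (mm) = theta_FC * depth (cm) * 10
Step 2: Water = 0.38 * 84 * 10
Step 3: Water = 319.2 mm

319.2


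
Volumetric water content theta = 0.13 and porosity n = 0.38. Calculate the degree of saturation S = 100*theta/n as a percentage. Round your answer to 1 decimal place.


Step 1: S = 100 * theta_v / n
Step 2: S = 100 * 0.13 / 0.38
Step 3: S = 34.2%

34.2


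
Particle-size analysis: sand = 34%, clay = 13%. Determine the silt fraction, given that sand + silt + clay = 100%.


Step 1: sand + silt + clay = 100%
Step 2: silt = 100 - sand - clay
Step 3: silt = 100 - 34 - 13
Step 4: silt = 53%

53


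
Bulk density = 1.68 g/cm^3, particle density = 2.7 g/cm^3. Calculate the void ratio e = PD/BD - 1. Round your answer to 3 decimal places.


Step 1: e = PD / BD - 1
Step 2: e = 2.7 / 1.68 - 1
Step 3: e = 1.60714 - 1
Step 4: e = 0.607

0.607
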